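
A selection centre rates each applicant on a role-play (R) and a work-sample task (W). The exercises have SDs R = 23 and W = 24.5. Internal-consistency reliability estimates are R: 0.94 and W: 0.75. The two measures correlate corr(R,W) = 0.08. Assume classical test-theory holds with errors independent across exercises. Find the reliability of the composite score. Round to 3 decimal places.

0.851

Var(R+W) = 23² + 24.5² + 2·[23·24.5·0.08] = 1129.25 + 90.16 = 1219.41.
Under uncorrelated errors the observed covariances equal the true-score covariances, so only the own-variance terms attenuate.
True-score variance = [23²·0.94 + 24.5²·0.75] + 90.16 = 947.447 + 90.16 = 1037.61.
Reliability = 1037.61 / 1219.41 = 0.851.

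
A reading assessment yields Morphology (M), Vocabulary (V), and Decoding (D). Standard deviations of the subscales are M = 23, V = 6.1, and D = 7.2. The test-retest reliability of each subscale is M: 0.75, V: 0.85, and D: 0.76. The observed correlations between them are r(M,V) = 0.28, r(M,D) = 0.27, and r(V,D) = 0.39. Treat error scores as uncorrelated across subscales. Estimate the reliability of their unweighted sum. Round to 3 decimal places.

0.817

Var(M+V+D) = 23² + 6.1² + 7.2² + 2·[23·6.1·0.28 + 23·7.2·0.27 + 6.1·7.2·0.39] = 618.05 + 202.25 = 820.3.
Under uncorrelated errors the observed covariances equal the true-score covariances, so only the own-variance terms attenuate.
True-score variance = [23²·0.75 + 6.1²·0.85 + 7.2²·0.76] + 202.25 = 467.777 + 202.25 = 670.027.
Reliability = 670.027 / 820.3 = 0.817.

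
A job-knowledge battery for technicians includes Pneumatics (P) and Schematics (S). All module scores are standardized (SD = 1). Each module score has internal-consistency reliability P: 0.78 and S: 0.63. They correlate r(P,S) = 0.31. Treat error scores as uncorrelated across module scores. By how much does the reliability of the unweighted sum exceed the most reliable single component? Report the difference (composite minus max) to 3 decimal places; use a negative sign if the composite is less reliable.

-0.005

Var(sum) = 2 + 0.62 = 2.62; true-score variance = 1.41 + 0.62 = 2.03; composite reliability = 0.7748.
Max component reliability = 0.7800.
Difference = 0.7748 − 0.7800 = -0.005.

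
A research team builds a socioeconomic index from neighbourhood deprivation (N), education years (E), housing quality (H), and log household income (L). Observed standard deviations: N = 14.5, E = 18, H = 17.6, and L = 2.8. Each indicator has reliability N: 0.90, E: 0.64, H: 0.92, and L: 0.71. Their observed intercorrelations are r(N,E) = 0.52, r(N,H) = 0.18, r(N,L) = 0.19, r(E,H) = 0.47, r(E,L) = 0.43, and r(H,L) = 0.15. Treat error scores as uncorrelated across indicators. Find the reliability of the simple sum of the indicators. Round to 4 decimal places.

0.8962

Var(N+E+H+L) = 14.5² + 18² + 17.6² + 2.8² + 2·[14.5·18·0.52 + 14.5·17.6·0.18 + 14.5·2.8·0.19 + 18·17.6·0.47 + 18·2.8·0.43 + 17.6·2.8·0.15] = 851.85 + 734.66 = 1586.51.
Because errors are independent across components, Cov(Tᵢ,Tⱼ) = Cov(Xᵢ,Xⱼ); the off-diagonal part of the true-score variance is the same as above.
True-score variance = [14.5²·0.90 + 18²·0.64 + 17.6²·0.92 + 2.8²·0.71] + 734.66 = 687.131 + 734.66 = 1421.79.
Reliability = 1421.79 / 1586.51 = 0.8962.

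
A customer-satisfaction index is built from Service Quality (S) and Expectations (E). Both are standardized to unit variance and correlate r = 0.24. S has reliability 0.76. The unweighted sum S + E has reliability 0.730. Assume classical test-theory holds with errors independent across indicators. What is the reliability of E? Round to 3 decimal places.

Var(S+E) = 2 + 2·0.24 = 2.480.
True-score variance = ρ_S + ρ_E + 2·0.24, so 0.730 = (0.76 + ρ_E + 0.48) / 2.480.
ρ_E = 0.730·2.480 − 0.76 − 0.48 = 0.570.

0.570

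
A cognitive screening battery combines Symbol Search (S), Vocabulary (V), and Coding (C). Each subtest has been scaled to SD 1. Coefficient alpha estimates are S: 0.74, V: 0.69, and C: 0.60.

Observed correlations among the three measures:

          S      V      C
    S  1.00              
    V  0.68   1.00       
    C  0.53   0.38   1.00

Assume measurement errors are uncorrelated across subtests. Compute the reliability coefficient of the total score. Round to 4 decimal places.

Var(S+V+C) = 3 + 2·[0.68 + 0.53 + 0.38] = 3 + 3.18 = 6.18.
With uncorrelated errors the cross-covariances are all true-score covariance, so they carry over unchanged; only the diagonal terms shrink to ρᵢσᵢ².
True-score variance = [0.74 + 0.69 + 0.60] + 3.18 = 2.03 + 3.18 = 5.21.
Reliability = 5.21 / 6.18 = 0.8430.

0.8430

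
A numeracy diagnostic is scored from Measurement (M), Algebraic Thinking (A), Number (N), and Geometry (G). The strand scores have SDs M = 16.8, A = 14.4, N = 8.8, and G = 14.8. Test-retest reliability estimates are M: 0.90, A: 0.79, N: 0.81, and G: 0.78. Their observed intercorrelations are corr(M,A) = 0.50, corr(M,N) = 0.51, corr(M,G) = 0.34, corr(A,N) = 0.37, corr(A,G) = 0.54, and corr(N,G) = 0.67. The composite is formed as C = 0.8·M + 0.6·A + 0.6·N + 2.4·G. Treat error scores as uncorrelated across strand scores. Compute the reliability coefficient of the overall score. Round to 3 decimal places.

Var(C) = 0.8²·16.8² + 0.6²·14.4² + 0.6²·8.8² + 2.4²·14.8² + 2·[0.48·16.8·14.4·0.50 + 0.48·16.8·8.8·0.51 + 1.92·16.8·14.8·0.34 + 0.36·14.4·8.8·0.37 + 1.44·14.4·14.8·0.54 + 1.44·8.8·14.8·0.67] = 1544.83 + 1129.64 = 2674.47.
Under uncorrelated errors the observed covariances equal the true-score covariances, so only the own-variance terms attenuate.
True-score variance = [0.8²·16.8²·0.90 + 0.6²·14.4²·0.79 + 0.6²·8.8²·0.81 + 2.4²·14.8²·0.78] + 1129.64 = 1228.23 + 1129.64 = 2357.87.
Reliability = 2357.87 / 2674.47 = 0.882.

0.882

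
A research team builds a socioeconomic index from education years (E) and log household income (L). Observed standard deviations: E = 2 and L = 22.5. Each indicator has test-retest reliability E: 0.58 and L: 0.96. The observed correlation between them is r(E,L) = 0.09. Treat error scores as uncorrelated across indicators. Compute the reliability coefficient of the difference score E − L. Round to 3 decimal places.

Var(E−L) = 2² + 22.5² − 2·2·22.5·0.09 = 510.25 − 8.1 = 502.15.
With uncorrelated errors the cross-covariances are all true-score covariance, so they carry over unchanged; only the diagonal terms shrink to ρᵢσᵢ².
True-score variance = [2²·0.58 + 22.5²·0.96] − 8.1 = 488.32 − 8.1 = 480.22.
Reliability = 480.22 / 502.15 = 0.956.

0.956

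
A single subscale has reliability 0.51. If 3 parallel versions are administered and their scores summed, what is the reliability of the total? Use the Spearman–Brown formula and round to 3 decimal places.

ρ_k = kρ / (1 + (k−1)ρ) = 3·0.51 / (1 + 2·0.51) = 1.530 / 2.020 = 0.757.

0.757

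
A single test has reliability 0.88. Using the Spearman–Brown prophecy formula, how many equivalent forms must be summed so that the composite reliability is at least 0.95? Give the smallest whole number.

k ≥ ρ*(1−ρ₁)/(ρ₁(1−ρ*)) = 0.95·0.12 / (0.88·0.05) = 2.591.
Smallest integer k = 3.

3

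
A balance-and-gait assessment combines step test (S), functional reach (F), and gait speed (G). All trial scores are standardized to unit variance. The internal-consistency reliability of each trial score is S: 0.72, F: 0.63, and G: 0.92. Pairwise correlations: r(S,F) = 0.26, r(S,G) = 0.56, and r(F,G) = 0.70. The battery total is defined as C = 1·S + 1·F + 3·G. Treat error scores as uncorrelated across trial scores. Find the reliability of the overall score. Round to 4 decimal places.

0.9282

Var(C) = 1 + 1 + 3² + 2·[0.26 + 3·0.56 + 3·0.70] = 11 + 8.08 = 19.08.
With uncorrelated errors the cross-covariances are all true-score covariance, so they carry over unchanged; only the diagonal terms shrink to ρᵢσᵢ².
True-score variance = [0.72 + 0.63 + 3²·0.92] + 8.08 = 9.63 + 8.08 = 17.71.
Reliability = 17.71 / 19.08 = 0.9282.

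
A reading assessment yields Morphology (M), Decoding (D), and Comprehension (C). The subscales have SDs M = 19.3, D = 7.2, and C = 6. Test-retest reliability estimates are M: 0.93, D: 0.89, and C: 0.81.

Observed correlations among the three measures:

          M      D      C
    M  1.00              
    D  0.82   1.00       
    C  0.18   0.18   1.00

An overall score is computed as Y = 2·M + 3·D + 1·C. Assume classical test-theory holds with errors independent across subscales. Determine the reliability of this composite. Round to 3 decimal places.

0.953

Var(Y) = 2²·19.3² + 3²·7.2² + 6² + 2·[6·19.3·7.2·0.82 + 2·19.3·6·0.18 + 3·7.2·6·0.18] = 1992.52 + 1497.4 = 3489.92.
Because errors are independent across components, Cov(Tᵢ,Tⱼ) = Cov(Xᵢ,Xⱼ); the off-diagonal part of the true-score variance is the same as above.
True-score variance = [2²·19.3²·0.93 + 3²·7.2²·0.89 + 6²·0.81] + 1497.4 = 1830.06 + 1497.4 = 3327.46.
Reliability = 3327.46 / 3489.92 = 0.953.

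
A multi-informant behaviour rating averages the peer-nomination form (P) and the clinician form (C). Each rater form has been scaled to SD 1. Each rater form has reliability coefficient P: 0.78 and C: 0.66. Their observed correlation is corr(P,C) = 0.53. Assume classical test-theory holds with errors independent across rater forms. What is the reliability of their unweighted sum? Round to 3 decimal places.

Var(P+C) = 2 + 2·[0.53] = 2 + 1.06 = 3.06.
With uncorrelated errors the cross-covariances are all true-score covariance, so they carry over unchanged; only the diagonal terms shrink to ρᵢσᵢ².
True-score variance = [0.78 + 0.66] + 1.06 = 1.44 + 1.06 = 2.5.
Reliability = 2.5 / 3.06 = 0.817.

0.817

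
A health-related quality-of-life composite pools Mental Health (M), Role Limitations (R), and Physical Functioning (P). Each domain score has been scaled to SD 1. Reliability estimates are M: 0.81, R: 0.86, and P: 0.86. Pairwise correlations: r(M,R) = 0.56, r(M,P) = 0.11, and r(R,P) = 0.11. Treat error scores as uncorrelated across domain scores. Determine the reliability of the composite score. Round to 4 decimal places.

0.8969

Var(M+R+P) = 3 + 2·[0.56 + 0.11 + 0.11] = 3 + 1.56 = 4.56.
Because errors are independent across components, Cov(Tᵢ,Tⱼ) = Cov(Xᵢ,Xⱼ); the off-diagonal part of the true-score variance is the same as above.
True-score variance = [0.81 + 0.86 + 0.86] + 1.56 = 2.53 + 1.56 = 4.09.
Reliability = 4.09 / 4.56 = 0.8969.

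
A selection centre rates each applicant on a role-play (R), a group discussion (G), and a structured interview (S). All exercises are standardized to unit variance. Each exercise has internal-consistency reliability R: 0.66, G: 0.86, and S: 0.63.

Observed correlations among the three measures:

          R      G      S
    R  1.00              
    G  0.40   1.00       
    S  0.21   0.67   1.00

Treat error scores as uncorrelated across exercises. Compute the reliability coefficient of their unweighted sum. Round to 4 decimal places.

0.8471

Var(R+G+S) = 3 + 2·[0.40 + 0.21 + 0.67] = 3 + 2.56 = 5.56.
Under uncorrelated errors the observed covariances equal the true-score covariances, so only the own-variance terms attenuate.
True-score variance = [0.66 + 0.86 + 0.63] + 2.56 = 2.15 + 2.56 = 4.71.
Reliability = 4.71 / 5.56 = 0.8471.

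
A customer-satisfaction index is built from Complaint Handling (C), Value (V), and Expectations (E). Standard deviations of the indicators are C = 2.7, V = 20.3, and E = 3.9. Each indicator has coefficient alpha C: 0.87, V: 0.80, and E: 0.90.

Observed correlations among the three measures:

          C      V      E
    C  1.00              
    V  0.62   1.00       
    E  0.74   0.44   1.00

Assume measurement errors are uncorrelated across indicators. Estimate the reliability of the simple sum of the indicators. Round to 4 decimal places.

0.8556

Var(C+V+E) = 2.7² + 20.3² + 3.9² + 2·[2.7·20.3·0.62 + 2.7·3.9·0.74 + 20.3·3.9·0.44] = 434.59 + 153.218 = 587.808.
With uncorrelated errors the cross-covariances are all true-score covariance, so they carry over unchanged; only the diagonal terms shrink to ρᵢσᵢ².
True-score variance = [2.7²·0.87 + 20.3²·0.80 + 3.9²·0.90] + 153.218 = 349.703 + 153.218 = 502.922.
Reliability = 502.922 / 587.808 = 0.8556.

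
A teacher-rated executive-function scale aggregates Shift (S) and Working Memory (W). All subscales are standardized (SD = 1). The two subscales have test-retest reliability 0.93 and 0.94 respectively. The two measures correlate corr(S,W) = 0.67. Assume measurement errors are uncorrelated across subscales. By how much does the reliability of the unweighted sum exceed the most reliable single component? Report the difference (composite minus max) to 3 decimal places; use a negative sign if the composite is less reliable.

Var(sum) = 2 + 1.34 = 3.34; true-score variance = 1.87 + 1.34 = 3.21; composite reliability = 0.9611.
Max component reliability = 0.9400.
Difference = 0.9611 − 0.9400 = 0.021.

0.021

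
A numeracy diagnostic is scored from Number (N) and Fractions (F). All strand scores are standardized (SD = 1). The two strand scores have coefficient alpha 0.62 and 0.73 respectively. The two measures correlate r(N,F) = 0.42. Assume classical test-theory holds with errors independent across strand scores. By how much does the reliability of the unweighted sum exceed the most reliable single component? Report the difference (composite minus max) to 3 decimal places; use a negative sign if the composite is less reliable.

0.041

Var(sum) = 2 + 0.84 = 2.84; true-score variance = 1.35 + 0.84 = 2.19; composite reliability = 0.7711.
Max component reliability = 0.7300.
Difference = 0.7711 − 0.7300 = 0.041.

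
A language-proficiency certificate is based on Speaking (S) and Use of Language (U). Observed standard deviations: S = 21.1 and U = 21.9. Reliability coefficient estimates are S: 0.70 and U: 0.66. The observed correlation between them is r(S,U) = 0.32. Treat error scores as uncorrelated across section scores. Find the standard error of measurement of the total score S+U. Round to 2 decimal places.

17.22

Var(total) = 924.82 + 295.738 = 1220.56.
True-score variance = 628.19 + 295.738 = 923.927, so reliability = 0.7570.
Error variance = 1220.56 − 923.927 = 296.63; SEM = √296.63 = 17.22.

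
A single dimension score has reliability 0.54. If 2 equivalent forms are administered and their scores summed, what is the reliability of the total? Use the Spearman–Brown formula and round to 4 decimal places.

0.7013

ρ_k = kρ / (1 + (k−1)ρ) = 2·0.54 / (1 + 1·0.54) = 1.080 / 1.540 = 0.7013.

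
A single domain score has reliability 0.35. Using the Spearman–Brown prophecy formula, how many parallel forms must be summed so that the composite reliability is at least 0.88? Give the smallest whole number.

k ≥ ρ*(1−ρ₁)/(ρ₁(1−ρ*)) = 0.88·0.65 / (0.35·0.12) = 13.619.
Smallest integer k = 14.

14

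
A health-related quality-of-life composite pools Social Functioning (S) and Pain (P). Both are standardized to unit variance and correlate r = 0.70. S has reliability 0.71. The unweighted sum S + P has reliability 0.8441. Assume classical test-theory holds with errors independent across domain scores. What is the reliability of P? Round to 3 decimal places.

Var(S+P) = 2 + 2·0.70 = 3.400.
True-score variance = ρ_S + ρ_P + 2·0.70, so 0.8441 = (0.71 + ρ_P + 1.40) / 3.400.
ρ_P = 0.8441·3.400 − 0.71 − 1.40 = 0.760.

0.760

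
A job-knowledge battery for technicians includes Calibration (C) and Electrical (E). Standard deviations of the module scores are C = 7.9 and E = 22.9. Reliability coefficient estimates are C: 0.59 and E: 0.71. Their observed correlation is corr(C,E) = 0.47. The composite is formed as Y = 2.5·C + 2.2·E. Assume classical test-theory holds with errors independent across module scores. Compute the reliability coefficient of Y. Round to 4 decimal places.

0.7681

Var(Y) = 2.5²·7.9² + 2.2²·22.9² + 2·[5.5·7.9·22.9·0.47] = 2928.21 + 935.305 = 3863.51.
With uncorrelated errors the cross-covariances are all true-score covariance, so they carry over unchanged; only the diagonal terms shrink to ρᵢσᵢ².
True-score variance = [2.5²·7.9²·0.59 + 2.2²·22.9²·0.71] + 935.305 = 2032.22 + 935.305 = 2967.52.
Reliability = 2967.52 / 3863.51 = 0.7681.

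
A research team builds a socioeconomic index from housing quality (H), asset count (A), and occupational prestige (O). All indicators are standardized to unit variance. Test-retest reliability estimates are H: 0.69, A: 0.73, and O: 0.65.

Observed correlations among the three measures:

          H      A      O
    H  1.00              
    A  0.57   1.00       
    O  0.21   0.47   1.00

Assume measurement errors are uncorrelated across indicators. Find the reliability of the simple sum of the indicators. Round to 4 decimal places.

0.8309

Var(H+A+O) = 3 + 2·[0.57 + 0.21 + 0.47] = 3 + 2.5 = 5.5.
Because errors are independent across components, Cov(Tᵢ,Tⱼ) = Cov(Xᵢ,Xⱼ); the off-diagonal part of the true-score variance is the same as above.
True-score variance = [0.69 + 0.73 + 0.65] + 2.5 = 2.07 + 2.5 = 4.57.
Reliability = 4.57 / 5.5 = 0.8309.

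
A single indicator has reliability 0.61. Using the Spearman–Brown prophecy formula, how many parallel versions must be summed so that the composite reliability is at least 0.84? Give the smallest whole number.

k ≥ ρ*(1−ρ₁)/(ρ₁(1−ρ*)) = 0.84·0.39 / (0.61·0.16) = 3.357.
Smallest integer k = 4.

4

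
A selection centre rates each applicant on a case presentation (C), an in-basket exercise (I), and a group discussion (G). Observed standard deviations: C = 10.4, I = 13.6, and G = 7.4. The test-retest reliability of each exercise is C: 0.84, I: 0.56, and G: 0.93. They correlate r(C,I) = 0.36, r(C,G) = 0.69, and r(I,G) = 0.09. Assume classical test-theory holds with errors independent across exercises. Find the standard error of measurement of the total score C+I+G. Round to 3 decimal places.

Var(total) = 347.88 + 226.157 = 574.037.
True-score variance = 245.359 + 226.157 = 471.516, so reliability = 0.8214.
Error variance = 574.037 − 471.516 = 102.521; SEM = √102.521 = 10.125.

10.125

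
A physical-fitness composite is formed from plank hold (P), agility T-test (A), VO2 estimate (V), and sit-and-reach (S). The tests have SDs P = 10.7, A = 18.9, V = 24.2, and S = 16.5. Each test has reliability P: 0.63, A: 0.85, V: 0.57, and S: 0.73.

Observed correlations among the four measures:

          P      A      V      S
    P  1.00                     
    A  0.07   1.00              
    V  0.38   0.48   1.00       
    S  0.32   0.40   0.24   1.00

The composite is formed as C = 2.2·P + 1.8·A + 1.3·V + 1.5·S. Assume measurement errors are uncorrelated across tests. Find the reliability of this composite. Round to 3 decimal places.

Var(C) = 2.2²·10.7² + 1.8²·18.9² + 1.3²·24.2² + 1.5²·16.5² + 2·[3.96·10.7·18.9·0.07 + 2.86·10.7·24.2·0.38 + 3.3·10.7·16.5·0.32 + 2.34·18.9·24.2·0.48 + 2.7·18.9·16.5·0.40 + 1.95·24.2·16.5·0.24] = 3313.79 + 3122.62 = 6436.41.
Under uncorrelated errors the observed covariances equal the true-score covariances, so only the own-variance terms attenuate.
True-score variance = [2.2²·10.7²·0.63 + 1.8²·18.9²·0.85 + 1.3²·24.2²·0.57 + 1.5²·16.5²·0.73] + 3122.62 = 2344.18 + 3122.62 = 5466.8.
Reliability = 5466.8 / 6436.41 = 0.849.

0.849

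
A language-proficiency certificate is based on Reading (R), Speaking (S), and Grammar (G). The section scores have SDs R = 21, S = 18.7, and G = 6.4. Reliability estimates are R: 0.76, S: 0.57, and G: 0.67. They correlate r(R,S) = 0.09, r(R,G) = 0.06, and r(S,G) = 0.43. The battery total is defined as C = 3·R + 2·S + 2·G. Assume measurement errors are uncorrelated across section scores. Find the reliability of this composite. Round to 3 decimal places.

Var(C) = 3²·21² + 2²·18.7² + 2²·6.4² + 2·[6·21·18.7·0.09 + 6·21·6.4·0.06 + 4·18.7·6.4·0.43] = 5531.6 + 932.583 = 6464.18.
With uncorrelated errors the cross-covariances are all true-score covariance, so they carry over unchanged; only the diagonal terms shrink to ρᵢσᵢ².
True-score variance = [3²·21²·0.76 + 2²·18.7²·0.57 + 2²·6.4²·0.67] + 932.583 = 3923.51 + 932.583 = 4856.09.
Reliability = 4856.09 / 6464.18 = 0.751.

0.751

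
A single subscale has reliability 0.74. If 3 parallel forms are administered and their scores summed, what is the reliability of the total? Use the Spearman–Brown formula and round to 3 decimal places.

ρ_k = kρ / (1 + (k−1)ρ) = 3·0.74 / (1 + 2·0.74) = 2.220 / 2.480 = 0.895.

0.895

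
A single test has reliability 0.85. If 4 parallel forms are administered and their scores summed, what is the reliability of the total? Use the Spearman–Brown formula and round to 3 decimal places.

ρ_k = kρ / (1 + (k−1)ρ) = 4·0.85 / (1 + 3·0.85) = 3.400 / 3.550 = 0.958.

0.958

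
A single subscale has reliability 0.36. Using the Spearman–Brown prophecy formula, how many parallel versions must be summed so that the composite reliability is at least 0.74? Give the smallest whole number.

6

k ≥ ρ*(1−ρ₁)/(ρ₁(1−ρ*)) = 0.74·0.64 / (0.36·0.26) = 5.060.
Smallest integer k = 6.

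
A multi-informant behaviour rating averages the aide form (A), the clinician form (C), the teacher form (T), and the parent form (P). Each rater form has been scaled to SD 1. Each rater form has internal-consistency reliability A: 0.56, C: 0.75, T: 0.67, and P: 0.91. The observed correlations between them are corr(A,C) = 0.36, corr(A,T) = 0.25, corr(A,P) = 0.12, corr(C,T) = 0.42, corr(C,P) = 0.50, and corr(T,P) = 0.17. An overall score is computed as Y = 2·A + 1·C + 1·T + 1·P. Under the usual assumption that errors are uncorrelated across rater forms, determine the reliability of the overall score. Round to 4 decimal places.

Var(Y) = 2² + 1 + 1 + 1 + 2·[2·0.36 + 2·0.25 + 2·0.12 + 0.42 + 0.50 + 0.17] = 7 + 5.1 = 12.1.
Under uncorrelated errors the observed covariances equal the true-score covariances, so only the own-variance terms attenuate.
True-score variance = [2²·0.56 + 0.75 + 0.67 + 0.91] + 5.1 = 4.57 + 5.1 = 9.67.
Reliability = 9.67 / 12.1 = 0.7992.

0.7992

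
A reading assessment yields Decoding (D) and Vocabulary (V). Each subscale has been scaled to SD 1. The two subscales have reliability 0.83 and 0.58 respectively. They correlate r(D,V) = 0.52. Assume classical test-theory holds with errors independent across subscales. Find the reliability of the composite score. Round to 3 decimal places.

0.806

Var(D+V) = 2 + 2·[0.52] = 2 + 1.04 = 3.04.
With uncorrelated errors the cross-covariances are all true-score covariance, so they carry over unchanged; only the diagonal terms shrink to ρᵢσᵢ².
True-score variance = [0.83 + 0.58] + 1.04 = 1.41 + 1.04 = 2.45.
Reliability = 2.45 / 3.04 = 0.806.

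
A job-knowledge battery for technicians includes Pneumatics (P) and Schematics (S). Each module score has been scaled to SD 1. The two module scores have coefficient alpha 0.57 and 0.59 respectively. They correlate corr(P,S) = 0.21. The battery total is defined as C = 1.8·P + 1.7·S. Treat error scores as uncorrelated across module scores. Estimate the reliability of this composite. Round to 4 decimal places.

Var(C) = 1.8² + 1.7² + 2·[3.06·0.21] = 6.13 + 1.2852 = 7.4152.
Under uncorrelated errors the observed covariances equal the true-score covariances, so only the own-variance terms attenuate.
True-score variance = [1.8²·0.57 + 1.7²·0.59] + 1.2852 = 3.5519 + 1.2852 = 4.8371.
Reliability = 4.8371 / 7.4152 = 0.6523.

0.6523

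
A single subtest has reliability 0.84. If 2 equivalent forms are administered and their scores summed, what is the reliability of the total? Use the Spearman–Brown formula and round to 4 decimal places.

ρ_k = kρ / (1 + (k−1)ρ) = 2·0.84 / (1 + 1·0.84) = 1.680 / 1.840 = 0.9130.

0.9130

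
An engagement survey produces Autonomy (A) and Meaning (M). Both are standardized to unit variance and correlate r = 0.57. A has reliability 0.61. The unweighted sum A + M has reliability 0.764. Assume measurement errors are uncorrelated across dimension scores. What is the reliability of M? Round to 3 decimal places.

0.649

Var(A+M) = 2 + 2·0.57 = 3.140.
True-score variance = ρ_A + ρ_M + 2·0.57, so 0.764 = (0.61 + ρ_M + 1.14) / 3.140.
ρ_M = 0.764·3.140 − 0.61 − 1.14 = 0.649.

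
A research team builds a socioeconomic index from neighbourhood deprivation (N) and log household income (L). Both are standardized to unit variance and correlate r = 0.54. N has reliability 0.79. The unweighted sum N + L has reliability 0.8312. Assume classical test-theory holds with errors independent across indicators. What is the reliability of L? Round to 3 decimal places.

Var(N+L) = 2 + 2·0.54 = 3.080.
True-score variance = ρ_N + ρ_L + 2·0.54, so 0.8312 = (0.79 + ρ_L + 1.08) / 3.080.
ρ_L = 0.8312·3.080 − 0.79 − 1.08 = 0.690.

0.690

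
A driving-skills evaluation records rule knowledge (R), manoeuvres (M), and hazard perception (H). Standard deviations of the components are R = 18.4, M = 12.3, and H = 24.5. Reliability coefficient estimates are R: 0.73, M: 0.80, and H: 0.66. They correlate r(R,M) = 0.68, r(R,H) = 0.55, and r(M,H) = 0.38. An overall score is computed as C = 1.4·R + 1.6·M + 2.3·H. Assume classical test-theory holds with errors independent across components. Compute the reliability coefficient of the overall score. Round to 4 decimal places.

Var(C) = 1.4²·18.4² + 1.6²·12.3² + 2.3²·24.5² + 2·[2.24·18.4·12.3·0.68 + 3.22·18.4·24.5·0.55 + 3.68·12.3·24.5·0.38] = 4226.2 + 3129.01 = 7355.21.
With uncorrelated errors the cross-covariances are all true-score covariance, so they carry over unchanged; only the diagonal terms shrink to ρᵢσᵢ².
True-score variance = [1.4²·18.4²·0.73 + 1.6²·12.3²·0.80 + 2.3²·24.5²·0.66] + 3129.01 = 2889.97 + 3129.01 = 6018.98.
Reliability = 6018.98 / 7355.21 = 0.8183.

0.8183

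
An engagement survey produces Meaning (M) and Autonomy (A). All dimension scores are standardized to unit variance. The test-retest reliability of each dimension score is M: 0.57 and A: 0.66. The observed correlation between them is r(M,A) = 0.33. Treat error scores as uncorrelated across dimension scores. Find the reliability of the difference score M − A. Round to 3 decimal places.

0.425

Var(M−A) = 1 + 1 − 2·0.33 = 2 − 0.66 = 1.34.
Under uncorrelated errors the observed covariances equal the true-score covariances, so only the own-variance terms attenuate.
True-score variance = [0.57 + 0.66] − 0.66 = 1.23 − 0.66 = 0.57.
Reliability = 0.57 / 1.34 = 0.425.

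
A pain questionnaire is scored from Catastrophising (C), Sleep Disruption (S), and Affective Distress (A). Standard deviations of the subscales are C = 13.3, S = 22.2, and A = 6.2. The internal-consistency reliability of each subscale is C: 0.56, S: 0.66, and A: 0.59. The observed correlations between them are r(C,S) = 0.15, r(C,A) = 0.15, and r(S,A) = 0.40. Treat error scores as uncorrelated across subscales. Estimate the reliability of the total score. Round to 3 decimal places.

0.720

Var(C+S+A) = 13.3² + 22.2² + 6.2² + 2·[13.3·22.2·0.15 + 13.3·6.2·0.15 + 22.2·6.2·0.40] = 708.17 + 223.428 = 931.598.
Under uncorrelated errors the observed covariances equal the true-score covariances, so only the own-variance terms attenuate.
True-score variance = [13.3²·0.56 + 22.2²·0.66 + 6.2²·0.59] + 223.428 = 447.012 + 223.428 = 670.44.
Reliability = 670.44 / 931.598 = 0.720.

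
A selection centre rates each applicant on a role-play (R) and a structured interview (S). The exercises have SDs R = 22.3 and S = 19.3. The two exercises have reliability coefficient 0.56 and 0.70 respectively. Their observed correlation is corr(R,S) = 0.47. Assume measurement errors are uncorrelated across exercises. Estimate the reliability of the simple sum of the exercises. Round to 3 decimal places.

0.741

Var(R+S) = 22.3² + 19.3² + 2·[22.3·19.3·0.47] = 869.78 + 404.567 = 1274.35.
With uncorrelated errors the cross-covariances are all true-score covariance, so they carry over unchanged; only the diagonal terms shrink to ρᵢσᵢ².
True-score variance = [22.3²·0.56 + 19.3²·0.70] + 404.567 = 539.225 + 404.567 = 943.792.
Reliability = 943.792 / 1274.35 = 0.741.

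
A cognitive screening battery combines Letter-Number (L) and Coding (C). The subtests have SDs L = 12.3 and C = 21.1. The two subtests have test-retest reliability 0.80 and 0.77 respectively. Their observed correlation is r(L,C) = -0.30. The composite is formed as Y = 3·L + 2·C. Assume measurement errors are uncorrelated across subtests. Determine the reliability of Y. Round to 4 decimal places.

0.6912

Var(Y) = 3²·12.3² + 2²·21.1² + 2·[6·12.3·21.1·(-0.30)] = 3142.45 − 934.308 = 2208.14.
Because errors are independent across components, Cov(Tᵢ,Tⱼ) = Cov(Xᵢ,Xⱼ); the off-diagonal part of the true-score variance is the same as above.
True-score variance = [3²·12.3²·0.80 + 2²·21.1²·0.77] − 934.308 = 2460.53 − 934.308 = 1526.23.
Reliability = 1526.23 / 2208.14 = 0.6912.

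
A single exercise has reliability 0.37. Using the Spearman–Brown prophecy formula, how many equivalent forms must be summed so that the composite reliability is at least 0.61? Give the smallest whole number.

3

k ≥ ρ*(1−ρ₁)/(ρ₁(1−ρ*)) = 0.61·0.63 / (0.37·0.39) = 2.663.
Smallest integer k = 3.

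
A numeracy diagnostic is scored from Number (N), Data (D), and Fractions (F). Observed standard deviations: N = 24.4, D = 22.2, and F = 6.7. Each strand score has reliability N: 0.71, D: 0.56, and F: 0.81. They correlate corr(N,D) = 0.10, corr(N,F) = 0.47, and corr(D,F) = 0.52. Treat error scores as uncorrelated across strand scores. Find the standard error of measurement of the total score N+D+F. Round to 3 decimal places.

19.951

Var(total) = 1133.09 + 416.697 = 1549.79.
True-score variance = 735.057 + 416.697 = 1151.75, so reliability = 0.7432.
Error variance = 1549.79 − 1151.75 = 398.033; SEM = √398.033 = 19.951.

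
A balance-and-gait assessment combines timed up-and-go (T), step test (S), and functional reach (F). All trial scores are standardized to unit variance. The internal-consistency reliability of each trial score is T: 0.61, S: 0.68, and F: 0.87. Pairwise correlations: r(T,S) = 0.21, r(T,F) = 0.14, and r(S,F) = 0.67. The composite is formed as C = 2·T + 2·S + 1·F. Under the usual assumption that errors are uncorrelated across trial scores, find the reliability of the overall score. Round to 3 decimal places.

0.787

Var(C) = 2² + 2² + 1 + 2·[4·0.21 + 2·0.14 + 2·0.67] = 9 + 4.92 = 13.92.
Under uncorrelated errors the observed covariances equal the true-score covariances, so only the own-variance terms attenuate.
True-score variance = [2²·0.61 + 2²·0.68 + 0.87] + 4.92 = 6.03 + 4.92 = 10.95.
Reliability = 10.95 / 13.92 = 0.787.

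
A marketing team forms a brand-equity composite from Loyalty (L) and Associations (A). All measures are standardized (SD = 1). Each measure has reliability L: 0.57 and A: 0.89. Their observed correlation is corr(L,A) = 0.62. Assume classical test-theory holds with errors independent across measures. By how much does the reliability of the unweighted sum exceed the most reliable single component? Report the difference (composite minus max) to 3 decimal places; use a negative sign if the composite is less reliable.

-0.057

Var(sum) = 2 + 1.24 = 3.24; true-score variance = 1.46 + 1.24 = 2.7; composite reliability = 0.8333.
Max component reliability = 0.8900.
Difference = 0.8333 − 0.8900 = -0.057.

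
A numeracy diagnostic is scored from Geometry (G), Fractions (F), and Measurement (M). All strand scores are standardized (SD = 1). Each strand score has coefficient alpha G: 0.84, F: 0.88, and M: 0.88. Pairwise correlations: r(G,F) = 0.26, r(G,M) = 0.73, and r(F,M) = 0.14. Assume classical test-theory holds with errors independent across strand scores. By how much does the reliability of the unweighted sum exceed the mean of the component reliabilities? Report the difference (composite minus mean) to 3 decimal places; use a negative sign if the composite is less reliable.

Var(sum) = 3 + 2.26 = 5.26; true-score variance = 2.6 + 2.26 = 4.86; composite reliability = 0.9240.
Mean component reliability = 0.8667.
Difference = 0.9240 − 0.8667 = 0.057.

0.057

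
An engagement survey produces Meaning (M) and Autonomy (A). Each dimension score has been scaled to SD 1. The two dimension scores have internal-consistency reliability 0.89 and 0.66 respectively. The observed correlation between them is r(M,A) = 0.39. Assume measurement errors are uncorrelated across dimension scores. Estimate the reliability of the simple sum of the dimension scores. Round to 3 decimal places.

Var(M+A) = 2 + 2·[0.39] = 2 + 0.78 = 2.78.
With uncorrelated errors the cross-covariances are all true-score covariance, so they carry over unchanged; only the diagonal terms shrink to ρᵢσᵢ².
True-score variance = [0.89 + 0.66] + 0.78 = 1.55 + 0.78 = 2.33.
Reliability = 2.33 / 2.78 = 0.838.

0.838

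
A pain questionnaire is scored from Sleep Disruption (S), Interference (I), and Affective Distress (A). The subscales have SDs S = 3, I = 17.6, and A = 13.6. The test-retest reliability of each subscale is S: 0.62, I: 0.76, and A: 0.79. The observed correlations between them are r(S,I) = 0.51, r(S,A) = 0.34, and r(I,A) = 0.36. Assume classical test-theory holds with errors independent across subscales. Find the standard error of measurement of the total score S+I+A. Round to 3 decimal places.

10.798

Var(total) = 503.72 + 253.939 = 757.659.
True-score variance = 387.116 + 253.939 = 641.055, so reliability = 0.8461.
Error variance = 757.659 − 641.055 = 116.604; SEM = √116.604 = 10.798.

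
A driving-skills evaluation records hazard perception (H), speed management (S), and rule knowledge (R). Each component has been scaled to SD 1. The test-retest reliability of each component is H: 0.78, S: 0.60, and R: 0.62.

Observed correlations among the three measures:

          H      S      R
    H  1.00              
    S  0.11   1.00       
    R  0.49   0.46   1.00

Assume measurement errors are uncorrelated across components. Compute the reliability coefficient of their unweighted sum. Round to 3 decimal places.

Var(H+S+R) = 3 + 2·[0.11 + 0.49 + 0.46] = 3 + 2.12 = 5.12.
Under uncorrelated errors the observed covariances equal the true-score covariances, so only the own-variance terms attenuate.
True-score variance = [0.78 + 0.60 + 0.62] + 2.12 = 2 + 2.12 = 4.12.
Reliability = 4.12 / 5.12 = 0.805.

0.805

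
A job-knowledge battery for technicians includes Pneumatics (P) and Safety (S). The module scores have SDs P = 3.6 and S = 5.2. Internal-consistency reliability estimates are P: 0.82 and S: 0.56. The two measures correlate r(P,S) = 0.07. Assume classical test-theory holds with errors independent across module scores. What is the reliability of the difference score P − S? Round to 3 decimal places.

Var(P−S) = 3.6² + 5.2² − 2·3.6·5.2·0.07 = 40 − 2.6208 = 37.3792.
Because errors are independent across components, Cov(Tᵢ,Tⱼ) = Cov(Xᵢ,Xⱼ); the off-diagonal part of the true-score variance is the same as above.
True-score variance = [3.6²·0.82 + 5.2²·0.56] − 2.6208 = 25.7696 − 2.6208 = 23.1488.
Reliability = 23.1488 / 37.3792 = 0.619.

0.619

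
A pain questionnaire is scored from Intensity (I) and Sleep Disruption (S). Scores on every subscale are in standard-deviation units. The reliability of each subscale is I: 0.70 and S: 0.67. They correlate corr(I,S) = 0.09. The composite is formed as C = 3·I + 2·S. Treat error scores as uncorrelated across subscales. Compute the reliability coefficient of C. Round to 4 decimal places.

0.7145

Var(C) = 3² + 2² + 2·[6·0.09] = 13 + 1.08 = 14.08.
Under uncorrelated errors the observed covariances equal the true-score covariances, so only the own-variance terms attenuate.
True-score variance = [3²·0.70 + 2²·0.67] + 1.08 = 8.98 + 1.08 = 10.06.
Reliability = 10.06 / 14.08 = 0.7145.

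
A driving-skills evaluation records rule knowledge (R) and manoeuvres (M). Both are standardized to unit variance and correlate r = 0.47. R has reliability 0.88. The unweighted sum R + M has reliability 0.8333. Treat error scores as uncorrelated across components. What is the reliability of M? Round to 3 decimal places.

Var(R+M) = 2 + 2·0.47 = 2.940.
True-score variance = ρ_R + ρ_M + 2·0.47, so 0.8333 = (0.88 + ρ_M + 0.94) / 2.940.
ρ_M = 0.8333·2.940 − 0.88 − 0.94 = 0.630.

0.630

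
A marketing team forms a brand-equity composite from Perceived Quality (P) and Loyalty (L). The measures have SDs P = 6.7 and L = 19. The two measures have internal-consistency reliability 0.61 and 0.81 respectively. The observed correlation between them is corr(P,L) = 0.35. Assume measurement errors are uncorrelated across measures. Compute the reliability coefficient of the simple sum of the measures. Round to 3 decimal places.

0.826

Var(P+L) = 6.7² + 19² + 2·[6.7·19·0.35] = 405.89 + 89.11 = 495.
Under uncorrelated errors the observed covariances equal the true-score covariances, so only the own-variance terms attenuate.
True-score variance = [6.7²·0.61 + 19²·0.81] + 89.11 = 319.793 + 89.11 = 408.903.
Reliability = 408.903 / 495 = 0.826.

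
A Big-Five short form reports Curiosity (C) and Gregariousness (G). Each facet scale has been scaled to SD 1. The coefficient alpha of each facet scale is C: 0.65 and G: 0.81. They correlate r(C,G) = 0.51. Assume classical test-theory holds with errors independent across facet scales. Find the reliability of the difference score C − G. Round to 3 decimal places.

0.449

Var(C−G) = 1 + 1 − 2·0.51 = 2 − 1.02 = 0.98.
Under uncorrelated errors the observed covariances equal the true-score covariances, so only the own-variance terms attenuate.
True-score variance = [0.65 + 0.81] − 1.02 = 1.46 − 1.02 = 0.44.
Reliability = 0.44 / 0.98 = 0.449.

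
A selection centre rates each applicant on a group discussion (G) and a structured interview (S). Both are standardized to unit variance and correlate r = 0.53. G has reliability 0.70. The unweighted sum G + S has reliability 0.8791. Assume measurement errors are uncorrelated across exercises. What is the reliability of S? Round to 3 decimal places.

0.930

Var(G+S) = 2 + 2·0.53 = 3.060.
True-score variance = ρ_G + ρ_S + 2·0.53, so 0.8791 = (0.70 + ρ_S + 1.06) / 3.060.
ρ_S = 0.8791·3.060 − 0.70 − 1.06 = 0.930.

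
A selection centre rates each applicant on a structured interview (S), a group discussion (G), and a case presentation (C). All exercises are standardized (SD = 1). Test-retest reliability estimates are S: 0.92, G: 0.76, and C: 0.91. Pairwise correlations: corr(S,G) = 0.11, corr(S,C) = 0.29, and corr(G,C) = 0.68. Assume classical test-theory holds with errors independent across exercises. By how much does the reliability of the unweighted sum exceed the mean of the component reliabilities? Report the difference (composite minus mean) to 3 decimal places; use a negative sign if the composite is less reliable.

0.057

Var(sum) = 3 + 2.16 = 5.16; true-score variance = 2.59 + 2.16 = 4.75; composite reliability = 0.9205.
Mean component reliability = 0.8633.
Difference = 0.9205 − 0.8633 = 0.057.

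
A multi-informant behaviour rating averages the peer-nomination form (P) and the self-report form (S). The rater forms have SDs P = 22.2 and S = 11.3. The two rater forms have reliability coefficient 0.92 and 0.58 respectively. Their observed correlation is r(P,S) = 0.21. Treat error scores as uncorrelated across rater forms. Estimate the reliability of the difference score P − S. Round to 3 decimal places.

0.819

Var(P−S) = 22.2² + 11.3² − 2·22.2·11.3·0.21 = 620.53 − 105.361 = 515.169.
Because errors are independent across components, Cov(Tᵢ,Tⱼ) = Cov(Xᵢ,Xⱼ); the off-diagonal part of the true-score variance is the same as above.
True-score variance = [22.2²·0.92 + 11.3²·0.58] − 105.361 = 527.473 − 105.361 = 422.112.
Reliability = 422.112 / 515.169 = 0.819.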